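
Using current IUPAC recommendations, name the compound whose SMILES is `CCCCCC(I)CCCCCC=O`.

7-iodododecanal

The longest carbon chain that includes the –CHO group has 12 carbons, so the parent hydride is dodecane.
The highest-priority functional group is an aldehyde (terminal –CHO), so the name ends in -al.
The numbering direction is chosen so that the aldehyde carbon is C-1 by definition.
That gives an iodo group at C-7.
Putting it together: 7-iodododecanal.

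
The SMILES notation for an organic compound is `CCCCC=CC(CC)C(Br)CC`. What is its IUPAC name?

The longest chain bearing the multiple bond is 10 carbons long (decane).
There is one C=C double bond, indicated by the ending -ene.
Number the chain so that the substituent locant set {3,4} is lower than {7,8} at the first point of difference.
With this numbering: the double bond between C-5 and C-6; a bromo group at C-3; an ethyl group at C-4.
The substituents are ordered alphabetically, ignoring any di-/tri- multipliers.
The name is 3-bromo-4-ethyldec-5-ene.

3-bromo-4-ethyldec-5-ene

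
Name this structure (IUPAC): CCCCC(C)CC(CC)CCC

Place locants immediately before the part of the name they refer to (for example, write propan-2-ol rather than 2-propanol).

4-ethyl-6-methyldecane

The parent chain contains 10 carbons (decane).
Choose the numbering such that the substituent locant set {4,6} is lower than {5,7} at the first point of difference.
This places an ethyl group at C-4; a methyl group at C-6.
The substituents are ordered alphabetically, ignoring any di-/tri- multipliers.
Assembling the pieces gives 4-ethyl-6-methyldecane.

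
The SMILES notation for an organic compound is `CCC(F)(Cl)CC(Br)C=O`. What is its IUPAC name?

2-bromo-4-chloro-4-fluorohexanal

The longest carbon chain that includes the –CHO group has 6 carbons, so the parent hydride is hexane.
An aldehyde (terminal –CHO) is the principal characteristic group, giving the suffix -al.
Number the chain so that the aldehyde carbon is C-1 by definition.
That gives a bromo group at C-2; a chloro group at C-4; a fluoro group at C-4.
Prefixes are listed alphabetically: bromo, chloro, fluoro.
Assembling the pieces gives 2-bromo-4-chloro-4-fluorohexanal.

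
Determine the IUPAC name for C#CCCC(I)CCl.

6-chloro-5-iodohex-1-yne

The longest carbon chain that includes the multiple bond has 6 carbons, so the parent hydride is hexane.
There is one C≡C triple bond, indicated by the ending -yne.
Number the chain so that numbering from this end puts the triple bond at C-1 rather than C-5.
This places the triple bond between C-1 and C-2; a chloro group at C-6; an iodo group at C-5.
The substituents are ordered alphabetically, ignoring any di-/tri- multipliers.
Assembling the pieces gives 6-chloro-5-iodohex-1-yne.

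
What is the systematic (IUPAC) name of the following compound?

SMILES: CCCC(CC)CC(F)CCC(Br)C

2-bromo-7-ethyl-5-fluorodecane

The longest continuous carbon chain has 10 atoms, so the parent hydride is decane.
Number the chain so that the substituent locant set {2,5,7} is lower than {4,6,9} at the first point of difference.
With this numbering: a bromo group at C-2; an ethyl group at C-7; a fluoro group at C-5.
The substituents are ordered alphabetically, ignoring any di-/tri- multipliers.
Putting it together: 2-bromo-7-ethyl-5-fluorodecane.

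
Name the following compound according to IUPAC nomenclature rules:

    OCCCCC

The longest chain bearing the –OH group is 5 carbons long (pentane).
An alcohol (–OH) is the principal characteristic group, giving the suffix -ol.
The numbering direction is chosen so that numbering from this end puts the hydroxyl group at C-1 rather than C-5.
That gives the hydroxyl at C-1.
Assembling the pieces gives pentan-1-ol.

pentan-1-ol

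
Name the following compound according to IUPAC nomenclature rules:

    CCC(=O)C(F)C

The longest carbon chain that includes the carbonyl has 5 carbons, so the parent hydride is pentane.
The highest-priority functional group is a ketone (C=O on an internal carbon), so the name ends in -one.
Choose the numbering such that the substituent locant set {2} is lower than {4} at the first point of difference.
That gives the carbonyl at C-3; a fluoro group at C-2.
Putting it together: 2-fluoropentan-3-one.

2-fluoropentan-3-one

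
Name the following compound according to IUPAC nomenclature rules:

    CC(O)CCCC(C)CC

Counting along the main chain through the –OH group gives 8 carbons: the parent is octane.
The principal characteristic group is an alcohol (–OH), named with the suffix -ol.
The numbering direction is chosen so that numbering from this end puts the hydroxyl group at C-2 rather than C-7.
This places the hydroxyl at C-2; a methyl group at C-6.
Putting it together: 6-methyloctan-2-ol.

6-methyloctan-2-ol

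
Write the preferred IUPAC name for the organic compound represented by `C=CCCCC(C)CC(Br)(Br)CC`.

The longest carbon chain that includes the multiple bond has 10 carbons, so the parent hydride is decane.
There is one C=C double bond, indicated by the ending -ene.
Number the chain so that numbering from this end puts the double bond at C-1 rather than C-9.
With this numbering: the double bond between C-1 and C-2; two bromo groups at C-8; a methyl group at C-6.
Prefixes are listed alphabetically: bromo, methyl.
The name is 8,8-dibromo-6-methyldec-1-ene.

8,8-dibromo-6-methyldec-1-ene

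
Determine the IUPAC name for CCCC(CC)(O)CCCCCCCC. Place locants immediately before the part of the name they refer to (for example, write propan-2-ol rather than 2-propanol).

The longest chain bearing the –OH group is 12 carbons long (dodecane).
The principal characteristic group is an alcohol (–OH), named with the suffix -ol.
Choose the numbering such that numbering from this end puts the hydroxyl group at C-4 rather than C-9.
This places the hydroxyl at C-4; an ethyl group at C-4.
Putting it together: 4-ethyldodecan-4-ol.

4-ethyldodecan-4-ol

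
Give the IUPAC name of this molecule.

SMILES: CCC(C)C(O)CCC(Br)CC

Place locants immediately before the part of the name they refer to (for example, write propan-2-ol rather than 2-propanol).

The longest chain bearing the –OH group is 9 carbons long (nonane).
The principal characteristic group is an alcohol (–OH), named with the suffix -ol.
Number the chain so that numbering from this end puts the hydroxyl group at C-4 rather than C-6.
That gives the hydroxyl at C-4; a bromo group at C-7; a methyl group at C-3.
Substituent prefixes are cited in alphabetical order (multiplying prefixes like di-/tri- are ignored for ordering).
The name is 7-bromo-3-methylnonan-4-ol.

7-bromo-3-methylnonan-4-ol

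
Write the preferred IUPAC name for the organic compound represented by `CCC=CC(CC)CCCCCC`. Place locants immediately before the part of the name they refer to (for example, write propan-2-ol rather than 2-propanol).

5-ethylundec-3-ene

The longest carbon chain that includes the multiple bond has 11 carbons, so the parent hydride is undecane.
There is one C=C double bond, indicated by the ending -ene.
The numbering direction is chosen so that numbering from this end puts the double bond at C-3 rather than C-8.
That gives the double bond between C-3 and C-4; an ethyl group at C-5.
Assembling the pieces gives 5-ethylundec-3-ene.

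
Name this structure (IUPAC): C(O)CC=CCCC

hept-3-en-1-ol

The longest carbon chain that includes the –OH group and the multiple bond has 7 carbons, so the parent hydride is heptane.
The highest-priority functional group is an alcohol (–OH), so the name ends in -ol.
The chain contains a C=C double bond, so the unsaturation ending is -ene.
Number the chain so that numbering from this end puts the hydroxyl group at C-1 rather than C-7.
This places the hydroxyl at C-1; the double bond between C-3 and C-4.
Assembling the pieces gives hept-3-en-1-ol.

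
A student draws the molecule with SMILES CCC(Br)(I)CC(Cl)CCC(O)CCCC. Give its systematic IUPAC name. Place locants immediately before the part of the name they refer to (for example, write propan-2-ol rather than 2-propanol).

10-bromo-8-chloro-10-iodododecan-5-ol

The longest carbon chain that includes the –OH group has 12 carbons, so the parent hydride is dodecane.
The highest-priority functional group is an alcohol (–OH), so the name ends in -ol.
Number the chain so that numbering from this end puts the hydroxyl group at C-5 rather than C-8.
That gives the hydroxyl at C-5; a bromo group at C-10; a chloro group at C-8; an iodo group at C-10.
Prefixes are listed alphabetically: bromo, chloro, iodo.
Assembling the pieces gives 10-bromo-8-chloro-10-iodododecan-5-ol.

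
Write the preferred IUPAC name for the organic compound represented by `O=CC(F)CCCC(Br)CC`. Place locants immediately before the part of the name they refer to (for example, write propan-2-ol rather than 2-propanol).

6-bromo-2-fluorooctanal

The longest chain bearing the –CHO group is 8 carbons long (octane).
An aldehyde (terminal –CHO) is the principal characteristic group, giving the suffix -al.
Number the chain so that the aldehyde carbon is C-1 by definition.
With this numbering: a bromo group at C-6; a fluoro group at C-2.
The substituents are ordered alphabetically, ignoring any di-/tri- multipliers.
Putting it together: 6-bromo-2-fluorooctanal.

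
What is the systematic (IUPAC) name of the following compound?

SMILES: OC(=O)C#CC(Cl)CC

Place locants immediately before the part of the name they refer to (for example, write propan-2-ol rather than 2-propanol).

4-chlorohex-2-ynoic acid

The longest chain bearing the –COOH group and the multiple bond is 6 carbons long (hexane).
The highest-priority functional group is a carboxylic acid (terminal –COOH), so the name ends in -oic acid.
A C≡C triple bond in the chain gives the infix -yne-.
Number the chain so that the carboxylic acid carbon is C-1 by definition.
That gives the triple bond between C-2 and C-3; a chloro group at C-4.
The name is 4-chlorohex-2-ynoic acid.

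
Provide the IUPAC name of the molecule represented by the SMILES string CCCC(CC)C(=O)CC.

4-ethylheptan-3-one

The longest carbon chain that includes the carbonyl has 7 carbons, so the parent hydride is heptane.
The highest-priority functional group is a ketone (C=O on an internal carbon), so the name ends in -one.
Number the chain so that numbering from this end puts the carbonyl group at C-3 rather than C-5.
This places the carbonyl at C-3; an ethyl group at C-4.
The name is 4-ethylheptan-3-one.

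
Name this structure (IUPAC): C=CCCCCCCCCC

The longest carbon chain that includes the multiple bond has 11 carbons, so the parent hydride is undecane.
There is one C=C double bond, indicated by the ending -ene.
Choose the numbering such that numbering from this end puts the double bond at C-1 rather than C-10.
This places the double bond between C-1 and C-2.
Putting it together: undec-1-ene.

undec-1-ene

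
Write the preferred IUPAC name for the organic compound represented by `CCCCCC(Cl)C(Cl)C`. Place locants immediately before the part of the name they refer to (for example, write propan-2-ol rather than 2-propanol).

The longest continuous carbon chain has 8 atoms, so the parent hydride is octane.
The numbering direction is chosen so that the substituent locant set {2,3} is lower than {6,7} at the first point of difference.
With this numbering: chloro groups at C-2 and C-3.
Assembling the pieces gives 2,3-dichlorooctane.

2,3-dichlorooctane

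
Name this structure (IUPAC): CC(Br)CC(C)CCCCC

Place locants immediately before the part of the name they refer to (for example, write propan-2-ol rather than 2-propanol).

2-bromo-4-methylnonane

The longest carbon chain is 9 atoms: the parent is nonane.
The numbering direction is chosen so that the substituent locant set {2,4} is lower than {6,8} at the first point of difference.
That gives a bromo group at C-2; a methyl group at C-4.
Substituent prefixes are cited in alphabetical order (multiplying prefixes like di-/tri- are ignored for ordering).
Assembling the pieces gives 2-bromo-4-methylnonane.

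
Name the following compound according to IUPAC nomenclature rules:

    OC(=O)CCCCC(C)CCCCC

6-methylundecanoic acid

The longest chain bearing the –COOH group is 11 carbons long (undecane).
A carboxylic acid (terminal –COOH) is the principal characteristic group, giving the suffix -oic acid.
Choose the numbering such that the carboxylic acid carbon is C-1 by definition.
This places a methyl group at C-6.
The name is 6-methylundecanoic acid.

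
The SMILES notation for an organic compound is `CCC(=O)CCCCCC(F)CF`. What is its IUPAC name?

9,10-difluorodecan-3-one

The longest carbon chain that includes the carbonyl has 10 carbons, so the parent hydride is decane.
A ketone (C=O on an internal carbon) is the principal characteristic group, giving the suffix -one.
Number the chain so that numbering from this end puts the carbonyl group at C-3 rather than C-8.
This places the carbonyl at C-3; fluoro groups at C-9 and C-10.
The name is 9,10-difluorodecan-3-one.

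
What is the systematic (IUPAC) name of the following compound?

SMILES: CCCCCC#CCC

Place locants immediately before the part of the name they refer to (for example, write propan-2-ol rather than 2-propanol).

non-3-yne

Counting along the main chain through the multiple bond gives 9 carbons: the parent is nonane.
There is one C≡C triple bond, indicated by the ending -yne.
The numbering direction is chosen so that numbering from this end puts the triple bond at C-3 rather than C-6.
That gives the triple bond between C-3 and C-4.
Assembling the pieces gives non-3-yne.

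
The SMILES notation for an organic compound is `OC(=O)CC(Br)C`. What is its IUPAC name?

3-bromobutanoic acid

The longest chain bearing the –COOH group is 4 carbons long (butane).
A carboxylic acid (terminal –COOH) is the principal characteristic group, giving the suffix -oic acid.
The numbering direction is chosen so that the carboxylic acid carbon is C-1 by definition.
That gives a bromo group at C-3.
The name is 3-bromobutanoic acid.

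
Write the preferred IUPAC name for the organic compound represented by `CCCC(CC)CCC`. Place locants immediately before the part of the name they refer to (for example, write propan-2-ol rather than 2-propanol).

The longest carbon chain is 7 atoms: the parent is heptane.
Both numbering directions give the same locant set; either may be used.
With this numbering: an ethyl group at C-4.
Assembling the pieces gives 4-ethylheptane.

4-ethylheptane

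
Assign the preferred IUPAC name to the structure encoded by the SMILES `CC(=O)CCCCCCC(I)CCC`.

9-iodododecan-2-one

The longest chain bearing the carbonyl is 12 carbons long (dodecane).
The principal characteristic group is a ketone (C=O on an internal carbon), named with the suffix -one.
Number the chain so that numbering from this end puts the carbonyl group at C-2 rather than C-11.
With this numbering: the carbonyl at C-2; an iodo group at C-9.
Assembling the pieces gives 9-iodododecan-2-one.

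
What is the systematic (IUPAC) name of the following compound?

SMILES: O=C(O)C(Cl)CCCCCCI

2-chloro-8-iodooctanoic acid

The longest chain bearing the –COOH group is 8 carbons long (octane).
A carboxylic acid (terminal –COOH) is the principal characteristic group, giving the suffix -oic acid.
Number the chain so that the carboxylic acid carbon is C-1 by definition.
With this numbering: a chloro group at C-2; an iodo group at C-8.
Substituent prefixes are cited in alphabetical order (multiplying prefixes like di-/tri- are ignored for ordering).
Putting it together: 2-chloro-8-iodooctanoic acid.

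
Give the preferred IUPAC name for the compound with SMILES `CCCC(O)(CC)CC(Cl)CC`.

6-chloro-4-ethyloctan-4-ol

The longest chain bearing the –OH group is 8 carbons long (octane).
The principal characteristic group is an alcohol (–OH), named with the suffix -ol.
Number the chain so that numbering from this end puts the hydroxyl group at C-4 rather than C-5.
That gives the hydroxyl at C-4; a chloro group at C-6; an ethyl group at C-4.
Substituent prefixes are cited in alphabetical order (multiplying prefixes like di-/tri- are ignored for ordering).
The name is 6-chloro-4-ethyloctan-4-ol.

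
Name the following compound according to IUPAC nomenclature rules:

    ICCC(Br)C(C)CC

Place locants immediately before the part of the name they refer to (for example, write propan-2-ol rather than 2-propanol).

The longest continuous carbon chain has 6 atoms, so the parent hydride is hexane.
Choose the numbering such that the substituent locant set {1,3,4} is lower than {3,4,6} at the first point of difference.
With this numbering: a bromo group at C-3; an iodo group at C-1; a methyl group at C-4.
Substituent prefixes are cited in alphabetical order (multiplying prefixes like di-/tri- are ignored for ordering).
Assembling the pieces gives 3-bromo-1-iodo-4-methylhexane.

3-bromo-1-iodo-4-methylhexane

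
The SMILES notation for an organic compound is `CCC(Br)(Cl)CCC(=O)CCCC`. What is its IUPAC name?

8-bromo-8-chlorodecan-5-one

The longest chain bearing the carbonyl is 10 carbons long (decane).
A ketone (C=O on an internal carbon) is the principal characteristic group, giving the suffix -one.
Number the chain so that numbering from this end puts the carbonyl group at C-5 rather than C-6.
This places the carbonyl at C-5; a bromo group at C-8; a chloro group at C-8.
Substituent prefixes are cited in alphabetical order (multiplying prefixes like di-/tri- are ignored for ordering).
Assembling the pieces gives 8-bromo-8-chlorodecan-5-one.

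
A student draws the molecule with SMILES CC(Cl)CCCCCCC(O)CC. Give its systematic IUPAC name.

10-chloroundecan-3-ol

The longest chain bearing the –OH group is 11 carbons long (undecane).
An alcohol (–OH) is the principal characteristic group, giving the suffix -ol.
The numbering direction is chosen so that numbering from this end puts the hydroxyl group at C-3 rather than C-9.
With this numbering: the hydroxyl at C-3; a chloro group at C-10.
Assembling the pieces gives 10-chloroundecan-3-ol.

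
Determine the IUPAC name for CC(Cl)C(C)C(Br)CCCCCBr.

The parent chain contains 9 carbons (nonane).
Choose the numbering such that the substituent locant set {1,6,7,8} is lower than {2,3,4,9} at the first point of difference.
With this numbering: bromo groups at C-1 and C-6; a chloro group at C-8; a methyl group at C-7.
The substituents are ordered alphabetically, ignoring any di-/tri- multipliers.
Putting it together: 1,6-dibromo-8-chloro-7-methylnonane.

1,6-dibromo-8-chloro-7-methylnonane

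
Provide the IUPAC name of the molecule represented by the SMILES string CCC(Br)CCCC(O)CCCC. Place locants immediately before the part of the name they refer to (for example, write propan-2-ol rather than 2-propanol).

9-bromoundecan-5-ol

Counting along the main chain through the –OH group gives 11 carbons: the parent is undecane.
An alcohol (–OH) is the principal characteristic group, giving the suffix -ol.
Number the chain so that numbering from this end puts the hydroxyl group at C-5 rather than C-7.
That gives the hydroxyl at C-5; a bromo group at C-9.
Putting it together: 9-bromoundecan-5-ol.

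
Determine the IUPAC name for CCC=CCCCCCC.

dec-3-ene

The longest carbon chain that includes the multiple bond has 10 carbons, so the parent hydride is decane.
There is one C=C double bond, indicated by the ending -ene.
Choose the numbering such that numbering from this end puts the double bond at C-3 rather than C-7.
With this numbering: the double bond between C-3 and C-4.
Assembling the pieces gives dec-3-ene.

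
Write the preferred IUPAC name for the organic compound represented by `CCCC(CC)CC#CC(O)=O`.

The longest chain bearing the –COOH group and the multiple bond is 8 carbons long (octane).
A carboxylic acid (terminal –COOH) is the principal characteristic group, giving the suffix -oic acid.
There is one C≡C triple bond, indicated by the ending -yne.
Number the chain so that the carboxylic acid carbon is C-1 by definition.
This places the triple bond between C-2 and C-3; an ethyl group at C-5.
Assembling the pieces gives 5-ethyloct-2-ynoic acid.

5-ethyloct-2-ynoic acid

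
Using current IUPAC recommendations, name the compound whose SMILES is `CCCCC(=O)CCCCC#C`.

The longest chain bearing the carbonyl and the multiple bond is 11 carbons long (undecane).
The principal characteristic group is a ketone (C=O on an internal carbon), named with the suffix -one.
There is one C≡C triple bond, indicated by the ending -yne.
Choose the numbering such that numbering from this end puts the carbonyl group at C-5 rather than C-7.
That gives the carbonyl at C-5; the triple bond between C-10 and C-11.
The name is undec-10-yn-5-one.

undec-10-yn-5-one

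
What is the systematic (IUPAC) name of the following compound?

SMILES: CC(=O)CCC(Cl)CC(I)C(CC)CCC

The longest chain bearing the carbonyl is 11 carbons long (undecane).
The principal characteristic group is a ketone (C=O on an internal carbon), named with the suffix -one.
Number the chain so that numbering from this end puts the carbonyl group at C-2 rather than C-10.
That gives the carbonyl at C-2; a chloro group at C-5; an ethyl group at C-8; an iodo group at C-7.
The substituents are ordered alphabetically, ignoring any di-/tri- multipliers.
Assembling the pieces gives 5-chloro-8-ethyl-7-iodoundecan-2-one.

5-chloro-8-ethyl-7-iodoundecan-2-one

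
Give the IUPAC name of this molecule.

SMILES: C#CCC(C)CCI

Counting along the main chain through the multiple bond gives 6 carbons: the parent is hexane.
A C≡C triple bond in the chain gives the infix -yne-.
The numbering direction is chosen so that numbering from this end puts the triple bond at C-1 rather than C-5.
This places the triple bond between C-1 and C-2; an iodo group at C-6; a methyl group at C-4.
Substituent prefixes are cited in alphabetical order (multiplying prefixes like di-/tri- are ignored for ordering).
Assembling the pieces gives 6-iodo-4-methylhex-1-yne.

6-iodo-4-methylhex-1-yne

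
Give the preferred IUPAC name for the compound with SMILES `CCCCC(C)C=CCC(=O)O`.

Counting along the main chain through the –COOH group and the multiple bond gives 9 carbons: the parent is nonane.
The principal characteristic group is a carboxylic acid (terminal –COOH), named with the suffix -oic acid.
A C=C double bond in the chain gives the infix -ene-.
Number the chain so that the carboxylic acid carbon is C-1 by definition.
That gives the double bond between C-3 and C-4; a methyl group at C-5.
Assembling the pieces gives 5-methylnon-3-enoic acid.

5-methylnon-3-enoic acid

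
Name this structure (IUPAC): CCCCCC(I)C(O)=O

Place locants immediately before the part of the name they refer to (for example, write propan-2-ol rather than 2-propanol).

The longest chain bearing the –COOH group is 7 carbons long (heptane).
The highest-priority functional group is a carboxylic acid (terminal –COOH), so the name ends in -oic acid.
Number the chain so that the carboxylic acid carbon is C-1 by definition.
This places an iodo group at C-2.
Assembling the pieces gives 2-iodoheptanoic acid.

2-iodoheptanoic acid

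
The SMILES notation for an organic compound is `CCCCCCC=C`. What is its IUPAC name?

oct-1-ene

Counting along the main chain through the multiple bond gives 8 carbons: the parent is octane.
The chain contains a C=C double bond, so the unsaturation ending is -ene.
The numbering direction is chosen so that numbering from this end puts the double bond at C-1 rather than C-7.
This places the double bond between C-1 and C-2.
Assembling the pieces gives oct-1-ene.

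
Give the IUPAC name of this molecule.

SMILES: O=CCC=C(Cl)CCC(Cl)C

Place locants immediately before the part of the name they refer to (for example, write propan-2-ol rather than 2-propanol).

4,7-dichlorooct-3-enal

Counting along the main chain through the –CHO group and the multiple bond gives 8 carbons: the parent is octane.
The highest-priority functional group is an aldehyde (terminal –CHO), so the name ends in -al.
There is one C=C double bond, indicated by the ending -ene.
Number the chain so that the aldehyde carbon is C-1 by definition.
That gives the double bond between C-3 and C-4; chloro groups at C-4 and C-7.
The name is 4,7-dichlorooct-3-enal.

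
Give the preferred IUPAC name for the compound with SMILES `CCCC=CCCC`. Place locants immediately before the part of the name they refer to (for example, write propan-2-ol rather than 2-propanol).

oct-4-ene

The longest chain bearing the multiple bond is 8 carbons long (octane).
A C=C double bond in the chain gives the infix -ene-.
Both numbering directions give the same locant set; either may be used.
That gives the double bond between C-4 and C-5.
The name is oct-4-ene.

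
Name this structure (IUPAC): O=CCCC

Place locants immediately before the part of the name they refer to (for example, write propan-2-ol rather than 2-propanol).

The longest chain bearing the –CHO group is 4 carbons long (butane).
An aldehyde (terminal –CHO) is the principal characteristic group, giving the suffix -al.
Choose the numbering such that the aldehyde carbon is C-1 by definition.
Putting it together: butanal.

butanal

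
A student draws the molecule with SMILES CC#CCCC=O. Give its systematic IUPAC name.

hex-4-ynal

Counting along the main chain through the –CHO group and the multiple bond gives 6 carbons: the parent is hexane.
The principal characteristic group is an aldehyde (terminal –CHO), named with the suffix -al.
A C≡C triple bond in the chain gives the infix -yne-.
Choose the numbering such that the aldehyde carbon is C-1 by definition.
That gives the triple bond between C-4 and C-5.
Putting it together: hex-4-ynal.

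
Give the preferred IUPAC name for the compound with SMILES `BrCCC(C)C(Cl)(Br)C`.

1,4-dibromo-4-chloro-3-methylpentane

The longest continuous carbon chain has 5 atoms, so the parent hydride is pentane.
Number the chain so that the substituent locant set {1,3,4,4} is lower than {2,2,3,5} at the first point of difference.
This places bromo groups at C-1 and C-4; a chloro group at C-4; a methyl group at C-3.
Substituent prefixes are cited in alphabetical order (multiplying prefixes like di-/tri- are ignored for ordering).
The name is 1,4-dibromo-4-chloro-3-methylpentane.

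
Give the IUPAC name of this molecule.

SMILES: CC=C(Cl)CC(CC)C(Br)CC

6-bromo-3-chloro-5-ethyloct-2-ene

The longest carbon chain that includes the multiple bond has 8 carbons, so the parent hydride is octane.
A C=C double bond in the chain gives the infix -ene-.
Choose the numbering such that numbering from this end puts the double bond at C-2 rather than C-6.
That gives the double bond between C-2 and C-3; a bromo group at C-6; a chloro group at C-3; an ethyl group at C-5.
Prefixes are listed alphabetically: bromo, chloro, ethyl.
Putting it together: 6-bromo-3-chloro-5-ethyloct-2-ene.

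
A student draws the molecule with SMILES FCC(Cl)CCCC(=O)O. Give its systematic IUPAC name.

The longest carbon chain that includes the –COOH group has 6 carbons, so the parent hydride is hexane.
A carboxylic acid (terminal –COOH) is the principal characteristic group, giving the suffix -oic acid.
The numbering direction is chosen so that the carboxylic acid carbon is C-1 by definition.
This places a chloro group at C-5; a fluoro group at C-6.
The substituents are ordered alphabetically, ignoring any di-/tri- multipliers.
Assembling the pieces gives 5-chloro-6-fluorohexanoic acid.

5-chloro-6-fluorohexanoic acid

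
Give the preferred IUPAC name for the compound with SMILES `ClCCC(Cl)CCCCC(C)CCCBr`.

11-bromo-1,3-dichloro-8-methylundecane

The longest continuous carbon chain has 11 atoms, so the parent hydride is undecane.
Choose the numbering such that the substituent locant set {1,3,8,11} is lower than {1,4,9,11} at the first point of difference.
With this numbering: a bromo group at C-11; chloro groups at C-1 and C-3; a methyl group at C-8.
Prefixes are listed alphabetically: bromo, chloro, methyl.
Putting it together: 11-bromo-1,3-dichloro-8-methylundecane.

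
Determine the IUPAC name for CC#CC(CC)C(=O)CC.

4-ethylhept-5-yn-3-one

The longest chain bearing the carbonyl and the multiple bond is 7 carbons long (heptane).
The principal characteristic group is a ketone (C=O on an internal carbon), named with the suffix -one.
A C≡C triple bond in the chain gives the infix -yne-.
Choose the numbering such that numbering from this end puts the carbonyl group at C-3 rather than C-5.
That gives the carbonyl at C-3; the triple bond between C-5 and C-6; an ethyl group at C-4.
Putting it together: 4-ethylhept-5-yn-3-one.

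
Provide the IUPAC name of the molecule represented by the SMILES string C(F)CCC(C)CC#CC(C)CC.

10-fluoro-3,7-dimethyldec-4-yne

Counting along the main chain through the multiple bond gives 10 carbons: the parent is decane.
A C≡C triple bond in the chain gives the infix -yne-.
Number the chain so that numbering from this end puts the triple bond at C-4 rather than C-6.
This places the triple bond between C-4 and C-5; a fluoro group at C-10; methyl groups at C-3 and C-7.
The substituents are ordered alphabetically, ignoring any di-/tri- multipliers.
Assembling the pieces gives 10-fluoro-3,7-dimethyldec-4-yne.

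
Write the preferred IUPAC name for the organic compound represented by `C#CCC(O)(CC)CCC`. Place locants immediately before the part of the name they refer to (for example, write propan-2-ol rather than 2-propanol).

The longest chain bearing the –OH group and the multiple bond is 7 carbons long (heptane).
An alcohol (–OH) is the principal characteristic group, giving the suffix -ol.
A C≡C triple bond in the chain gives the infix -yne-.
Choose the numbering such that numbering from this end puts the triple bond at C-1 rather than C-6.
This places the hydroxyl at C-4; the triple bond between C-1 and C-2; an ethyl group at C-4.
Putting it together: 4-ethylhept-1-yn-4-ol.

4-ethylhept-1-yn-4-ol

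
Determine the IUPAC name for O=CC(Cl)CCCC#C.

Counting along the main chain through the –CHO group and the multiple bond gives 7 carbons: the parent is heptane.
The highest-priority functional group is an aldehyde (terminal –CHO), so the name ends in -al.
The chain contains a C≡C triple bond, so the unsaturation ending is -yne.
Choose the numbering such that the aldehyde carbon is C-1 by definition.
With this numbering: the triple bond between C-6 and C-7; a chloro group at C-2.
Assembling the pieces gives 2-chlorohept-6-ynal.

2-chlorohept-6-ynal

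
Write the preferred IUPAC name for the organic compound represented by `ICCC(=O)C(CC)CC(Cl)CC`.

6-chloro-4-ethyl-1-iodooctan-3-one

The longest chain bearing the carbonyl is 8 carbons long (octane).
A ketone (C=O on an internal carbon) is the principal characteristic group, giving the suffix -one.
The numbering direction is chosen so that numbering from this end puts the carbonyl group at C-3 rather than C-6.
This places the carbonyl at C-3; a chloro group at C-6; an ethyl group at C-4; an iodo group at C-1.
The substituents are ordered alphabetically, ignoring any di-/tri- multipliers.
The name is 6-chloro-4-ethyl-1-iodooctan-3-one.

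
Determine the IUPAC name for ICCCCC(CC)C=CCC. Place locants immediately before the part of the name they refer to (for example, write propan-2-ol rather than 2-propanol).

The longest chain bearing the multiple bond is 9 carbons long (nonane).
The chain contains a C=C double bond, so the unsaturation ending is -ene.
Choose the numbering such that numbering from this end puts the double bond at C-3 rather than C-6.
That gives the double bond between C-3 and C-4; an ethyl group at C-5; an iodo group at C-9.
The substituents are ordered alphabetically, ignoring any di-/tri- multipliers.
The name is 5-ethyl-9-iodonon-3-ene.

5-ethyl-9-iodonon-3-ene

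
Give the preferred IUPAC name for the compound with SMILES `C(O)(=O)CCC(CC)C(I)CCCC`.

4-ethyl-5-iodononanoic acid

The longest chain bearing the –COOH group is 9 carbons long (nonane).
The principal characteristic group is a carboxylic acid (terminal –COOH), named with the suffix -oic acid.
Number the chain so that the carboxylic acid carbon is C-1 by definition.
This places an ethyl group at C-4; an iodo group at C-5.
Prefixes are listed alphabetically: ethyl, iodo.
The name is 4-ethyl-5-iodononanoic acid.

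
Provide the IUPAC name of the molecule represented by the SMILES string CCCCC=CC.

The longest chain bearing the multiple bond is 7 carbons long (heptane).
A C=C double bond in the chain gives the infix -ene-.
Choose the numbering such that numbering from this end puts the double bond at C-2 rather than C-5.
That gives the double bond between C-2 and C-3.
Assembling the pieces gives hept-2-ene.

hept-2-ene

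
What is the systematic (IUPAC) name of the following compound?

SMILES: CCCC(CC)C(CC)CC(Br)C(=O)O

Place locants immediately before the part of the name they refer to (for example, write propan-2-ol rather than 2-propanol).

The longest carbon chain that includes the –COOH group has 8 carbons, so the parent hydride is octane.
A carboxylic acid (terminal –COOH) is the principal characteristic group, giving the suffix -oic acid.
Number the chain so that the carboxylic acid carbon is C-1 by definition.
That gives a bromo group at C-2; ethyl groups at C-4 and C-5.
The substituents are ordered alphabetically, ignoring any di-/tri- multipliers.
The name is 2-bromo-4,5-diethyloctanoic acid.

2-bromo-4,5-diethyloctanoic acid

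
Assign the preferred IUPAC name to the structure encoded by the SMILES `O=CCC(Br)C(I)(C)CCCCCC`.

The longest chain bearing the –CHO group is 10 carbons long (decane).
The principal characteristic group is an aldehyde (terminal –CHO), named with the suffix -al.
Choose the numbering such that the aldehyde carbon is C-1 by definition.
This places a bromo group at C-3; an iodo group at C-4; a methyl group at C-4.
Substituent prefixes are cited in alphabetical order (multiplying prefixes like di-/tri- are ignored for ordering).
Putting it together: 3-bromo-4-iodo-4-methyldecanal.

3-bromo-4-iodo-4-methyldecanal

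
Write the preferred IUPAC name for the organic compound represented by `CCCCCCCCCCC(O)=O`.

undecanoic acid

The longest chain bearing the –COOH group is 11 carbons long (undecane).
The highest-priority functional group is a carboxylic acid (terminal –COOH), so the name ends in -oic acid.
The numbering direction is chosen so that the carboxylic acid carbon is C-1 by definition.
The name is undecanoic acid.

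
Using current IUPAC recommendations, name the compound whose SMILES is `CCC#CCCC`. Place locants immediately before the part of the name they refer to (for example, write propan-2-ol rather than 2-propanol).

The longest carbon chain that includes the multiple bond has 7 carbons, so the parent hydride is heptane.
There is one C≡C triple bond, indicated by the ending -yne.
Choose the numbering such that numbering from this end puts the triple bond at C-3 rather than C-4.
That gives the triple bond between C-3 and C-4.
Assembling the pieces gives hept-3-yne.

hept-3-yne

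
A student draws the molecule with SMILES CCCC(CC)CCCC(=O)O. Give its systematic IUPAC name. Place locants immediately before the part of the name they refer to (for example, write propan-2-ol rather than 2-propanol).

The longest carbon chain that includes the –COOH group has 8 carbons, so the parent hydride is octane.
The highest-priority functional group is a carboxylic acid (terminal –COOH), so the name ends in -oic acid.
The numbering direction is chosen so that the carboxylic acid carbon is C-1 by definition.
This places an ethyl group at C-5.
Putting it together: 5-ethyloctanoic acid.

5-ethyloctanoic acid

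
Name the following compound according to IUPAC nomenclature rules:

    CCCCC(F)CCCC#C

Counting along the main chain through the multiple bond gives 10 carbons: the parent is decane.
The chain contains a C≡C triple bond, so the unsaturation ending is -yne.
Number the chain so that numbering from this end puts the triple bond at C-1 rather than C-9.
That gives the triple bond between C-1 and C-2; a fluoro group at C-6.
Assembling the pieces gives 6-fluorodec-1-yne.

6-fluorodec-1-yne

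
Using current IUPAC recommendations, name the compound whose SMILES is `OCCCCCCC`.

Counting along the main chain through the –OH group gives 7 carbons: the parent is heptane.
An alcohol (–OH) is the principal characteristic group, giving the suffix -ol.
Choose the numbering such that numbering from this end puts the hydroxyl group at C-1 rather than C-7.
That gives the hydroxyl at C-1.
Putting it together: heptan-1-ol.

heptan-1-ol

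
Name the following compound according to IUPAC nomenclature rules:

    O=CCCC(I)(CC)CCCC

The longest carbon chain that includes the –CHO group has 8 carbons, so the parent hydride is octane.
An aldehyde (terminal –CHO) is the principal characteristic group, giving the suffix -al.
Choose the numbering such that the aldehyde carbon is C-1 by definition.
With this numbering: an ethyl group at C-4; an iodo group at C-4.
Substituent prefixes are cited in alphabetical order (multiplying prefixes like di-/tri- are ignored for ordering).
Putting it together: 4-ethyl-4-iodooctanal.

4-ethyl-4-iodooctanal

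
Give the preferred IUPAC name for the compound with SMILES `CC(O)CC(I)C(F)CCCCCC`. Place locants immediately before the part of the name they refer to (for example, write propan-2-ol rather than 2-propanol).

The longest carbon chain that includes the –OH group has 11 carbons, so the parent hydride is undecane.
The highest-priority functional group is an alcohol (–OH), so the name ends in -ol.
Number the chain so that numbering from this end puts the hydroxyl group at C-2 rather than C-10.
This places the hydroxyl at C-2; a fluoro group at C-5; an iodo group at C-4.
The substituents are ordered alphabetically, ignoring any di-/tri- multipliers.
Putting it together: 5-fluoro-4-iodoundecan-2-ol.

5-fluoro-4-iodoundecan-2-ol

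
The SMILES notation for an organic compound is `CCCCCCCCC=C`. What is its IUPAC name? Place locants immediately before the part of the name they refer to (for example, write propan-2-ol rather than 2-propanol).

dec-1-ene

The longest chain bearing the multiple bond is 10 carbons long (decane).
The chain contains a C=C double bond, so the unsaturation ending is -ene.
Choose the numbering such that numbering from this end puts the double bond at C-1 rather than C-9.
With this numbering: the double bond between C-1 and C-2.
Assembling the pieces gives dec-1-ene.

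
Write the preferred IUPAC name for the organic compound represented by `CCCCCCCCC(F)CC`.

3-fluoroundecane

The longest continuous carbon chain has 11 atoms, so the parent hydride is undecane.
Number the chain so that the substituent locant set {3} is lower than {9} at the first point of difference.
That gives a fluoro group at C-3.
Putting it together: 3-fluoroundecane.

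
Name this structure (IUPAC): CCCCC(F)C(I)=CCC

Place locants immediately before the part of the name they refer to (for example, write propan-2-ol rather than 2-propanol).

5-fluoro-4-iodonon-3-ene

The longest carbon chain that includes the multiple bond has 9 carbons, so the parent hydride is nonane.
There is one C=C double bond, indicated by the ending -ene.
The numbering direction is chosen so that numbering from this end puts the double bond at C-3 rather than C-6.
With this numbering: the double bond between C-3 and C-4; a fluoro group at C-5; an iodo group at C-4.
Substituent prefixes are cited in alphabetical order (multiplying prefixes like di-/tri- are ignored for ordering).
The name is 5-fluoro-4-iodonon-3-ene.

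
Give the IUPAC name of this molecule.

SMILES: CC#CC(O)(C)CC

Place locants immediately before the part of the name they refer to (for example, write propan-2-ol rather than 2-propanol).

The longest carbon chain that includes the –OH group and the multiple bond has 6 carbons, so the parent hydride is hexane.
An alcohol (–OH) is the principal characteristic group, giving the suffix -ol.
There is one C≡C triple bond, indicated by the ending -yne.
Number the chain so that numbering from this end puts the hydroxyl group at C-3 rather than C-4.
This places the hydroxyl at C-3; the triple bond between C-4 and C-5; a methyl group at C-3.
The name is 3-methylhex-4-yn-3-ol.

3-methylhex-4-yn-3-ol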